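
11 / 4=2.75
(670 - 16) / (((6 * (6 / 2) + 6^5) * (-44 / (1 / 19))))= -109 / 1085964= -0.00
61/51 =1.20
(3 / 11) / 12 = 1 / 44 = 0.02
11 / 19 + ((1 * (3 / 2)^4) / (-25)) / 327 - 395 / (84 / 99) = -464.96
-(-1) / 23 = 1 / 23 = 0.04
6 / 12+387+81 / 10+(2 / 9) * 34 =18142 / 45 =403.16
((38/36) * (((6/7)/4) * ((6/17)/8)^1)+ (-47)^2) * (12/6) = 4205955/952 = 4418.02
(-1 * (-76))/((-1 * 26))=-38/13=-2.92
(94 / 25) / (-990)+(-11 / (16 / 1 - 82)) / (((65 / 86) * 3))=1246 / 17875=0.07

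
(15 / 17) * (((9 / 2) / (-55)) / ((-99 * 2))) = 3 / 8228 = 0.00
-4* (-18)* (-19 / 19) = -72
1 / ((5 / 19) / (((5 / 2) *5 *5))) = 475 / 2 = 237.50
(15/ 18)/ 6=5/ 36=0.14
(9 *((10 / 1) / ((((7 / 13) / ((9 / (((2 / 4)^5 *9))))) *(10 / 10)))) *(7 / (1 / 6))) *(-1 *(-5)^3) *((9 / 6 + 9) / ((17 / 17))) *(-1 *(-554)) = 163341360000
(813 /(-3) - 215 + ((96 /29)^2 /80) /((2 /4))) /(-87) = 680826 /121945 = 5.58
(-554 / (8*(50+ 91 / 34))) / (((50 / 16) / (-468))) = 196.88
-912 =-912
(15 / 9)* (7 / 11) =35 / 33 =1.06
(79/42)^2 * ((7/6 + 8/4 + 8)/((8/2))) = 418147/42336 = 9.88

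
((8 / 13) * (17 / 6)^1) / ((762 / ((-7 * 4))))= -952 / 14859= -0.06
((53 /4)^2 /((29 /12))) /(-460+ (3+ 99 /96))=-67416 /423139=-0.16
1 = 1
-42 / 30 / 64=-0.02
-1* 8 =-8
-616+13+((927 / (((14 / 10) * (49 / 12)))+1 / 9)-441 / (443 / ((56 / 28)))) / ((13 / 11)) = -8309106194 / 17778033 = -467.38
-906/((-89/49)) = 498.81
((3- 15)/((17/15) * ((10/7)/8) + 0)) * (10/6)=-1680/17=-98.82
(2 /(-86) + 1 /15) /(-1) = -28 /645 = -0.04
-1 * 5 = -5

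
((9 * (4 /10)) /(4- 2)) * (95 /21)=57 /7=8.14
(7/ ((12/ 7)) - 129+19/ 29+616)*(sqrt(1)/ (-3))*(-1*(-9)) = -171125/ 116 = -1475.22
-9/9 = -1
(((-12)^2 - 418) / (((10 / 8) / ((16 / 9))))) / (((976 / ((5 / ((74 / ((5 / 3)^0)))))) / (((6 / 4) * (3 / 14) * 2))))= -274 / 15799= -0.02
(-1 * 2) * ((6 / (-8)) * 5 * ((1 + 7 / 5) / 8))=9 / 4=2.25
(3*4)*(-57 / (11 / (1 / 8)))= -171 / 22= -7.77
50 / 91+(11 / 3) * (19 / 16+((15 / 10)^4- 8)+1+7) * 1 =25625 / 1092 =23.47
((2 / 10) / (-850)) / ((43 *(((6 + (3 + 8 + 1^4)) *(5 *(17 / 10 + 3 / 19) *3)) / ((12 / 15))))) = -38 / 4354475625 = -0.00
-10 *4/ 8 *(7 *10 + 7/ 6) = -2135/ 6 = -355.83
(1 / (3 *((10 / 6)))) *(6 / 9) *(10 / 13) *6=8 / 13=0.62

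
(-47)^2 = 2209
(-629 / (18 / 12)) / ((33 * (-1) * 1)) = 1258 / 99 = 12.71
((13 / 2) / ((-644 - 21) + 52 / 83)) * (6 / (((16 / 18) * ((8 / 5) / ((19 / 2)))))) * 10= -1537575 / 392128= -3.92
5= 5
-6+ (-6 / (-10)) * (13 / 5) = -111 / 25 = -4.44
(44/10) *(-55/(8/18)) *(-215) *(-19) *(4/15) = -593142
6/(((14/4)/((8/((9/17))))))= 544/21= 25.90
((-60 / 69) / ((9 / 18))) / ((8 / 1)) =-5 / 23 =-0.22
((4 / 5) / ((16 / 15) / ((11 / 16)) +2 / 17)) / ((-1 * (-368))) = 561 / 430744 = 0.00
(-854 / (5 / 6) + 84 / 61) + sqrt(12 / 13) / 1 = -312144 / 305 + 2 * sqrt(39) / 13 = -1022.46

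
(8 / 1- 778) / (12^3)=-385 / 864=-0.45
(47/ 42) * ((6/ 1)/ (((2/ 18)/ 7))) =423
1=1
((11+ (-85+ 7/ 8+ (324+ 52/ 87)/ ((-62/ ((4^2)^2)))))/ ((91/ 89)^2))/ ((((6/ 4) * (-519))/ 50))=6038872377625/ 69547630698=86.83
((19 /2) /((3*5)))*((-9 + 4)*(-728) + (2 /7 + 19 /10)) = 4844107 /2100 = 2306.72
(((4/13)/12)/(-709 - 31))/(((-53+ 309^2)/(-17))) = 17/2754052080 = 0.00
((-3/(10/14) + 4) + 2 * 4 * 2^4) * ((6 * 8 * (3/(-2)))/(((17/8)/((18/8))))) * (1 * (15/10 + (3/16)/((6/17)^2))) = -9954981/340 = -29279.36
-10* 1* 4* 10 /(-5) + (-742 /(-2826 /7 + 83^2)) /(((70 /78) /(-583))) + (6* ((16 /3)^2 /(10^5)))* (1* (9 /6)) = 1990354266 /12896875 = 154.33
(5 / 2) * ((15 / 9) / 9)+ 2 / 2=79 / 54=1.46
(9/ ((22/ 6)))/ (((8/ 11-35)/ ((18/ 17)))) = -486/ 6409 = -0.08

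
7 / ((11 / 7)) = 49 / 11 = 4.45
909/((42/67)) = 20301/14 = 1450.07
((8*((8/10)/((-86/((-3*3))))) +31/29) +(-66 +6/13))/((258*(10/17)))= -0.42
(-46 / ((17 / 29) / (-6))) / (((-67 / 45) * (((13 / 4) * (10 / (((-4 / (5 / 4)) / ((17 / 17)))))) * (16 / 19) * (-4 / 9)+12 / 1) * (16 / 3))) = -46193085 / 12310312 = -3.75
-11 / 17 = -0.65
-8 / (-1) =8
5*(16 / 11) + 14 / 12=557 / 66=8.44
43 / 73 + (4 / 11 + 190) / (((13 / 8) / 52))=4892057 / 803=6092.23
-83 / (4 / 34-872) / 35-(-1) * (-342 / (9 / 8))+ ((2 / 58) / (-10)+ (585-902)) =-4671269944 / 7522165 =-621.00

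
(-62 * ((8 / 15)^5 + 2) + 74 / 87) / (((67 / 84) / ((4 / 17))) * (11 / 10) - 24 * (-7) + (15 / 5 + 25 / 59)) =-36620189474624 / 50976604749375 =-0.72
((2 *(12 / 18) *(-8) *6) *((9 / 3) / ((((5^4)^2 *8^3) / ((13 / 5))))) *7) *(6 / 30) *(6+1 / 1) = -1911 / 78125000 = -0.00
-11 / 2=-5.50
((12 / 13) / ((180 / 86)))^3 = 636056 / 7414875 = 0.09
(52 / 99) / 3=52 / 297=0.18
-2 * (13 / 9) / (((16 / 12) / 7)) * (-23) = 2093 / 6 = 348.83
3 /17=0.18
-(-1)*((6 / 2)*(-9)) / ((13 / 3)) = -81 / 13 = -6.23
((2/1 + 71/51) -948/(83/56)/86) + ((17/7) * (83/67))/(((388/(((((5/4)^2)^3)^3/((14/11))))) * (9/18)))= -53675773816976072976533/15933059438391261659136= -3.37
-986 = -986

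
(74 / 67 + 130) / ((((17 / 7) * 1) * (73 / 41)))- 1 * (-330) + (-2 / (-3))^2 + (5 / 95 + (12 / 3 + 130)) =7035375431 / 14218137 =494.82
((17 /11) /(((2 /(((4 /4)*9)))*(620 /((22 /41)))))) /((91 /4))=0.00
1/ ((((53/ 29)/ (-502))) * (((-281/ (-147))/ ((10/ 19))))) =-21400260/ 282967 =-75.63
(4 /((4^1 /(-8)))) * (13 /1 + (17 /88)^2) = -100961 /968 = -104.30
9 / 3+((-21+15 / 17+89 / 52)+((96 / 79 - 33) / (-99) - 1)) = -12356471 / 768196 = -16.09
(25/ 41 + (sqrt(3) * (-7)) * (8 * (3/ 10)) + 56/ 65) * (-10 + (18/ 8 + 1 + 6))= -11763/ 10660 + 63 * sqrt(3)/ 5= 20.72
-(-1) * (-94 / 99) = -94 / 99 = -0.95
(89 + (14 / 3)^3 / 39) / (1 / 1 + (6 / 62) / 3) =2990291 / 33696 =88.74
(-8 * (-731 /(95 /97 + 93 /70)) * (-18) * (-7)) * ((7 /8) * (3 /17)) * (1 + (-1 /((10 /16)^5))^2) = 167413303702893276 /30607421875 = 5469696.35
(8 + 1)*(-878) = -7902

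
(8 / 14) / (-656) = -1 / 1148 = -0.00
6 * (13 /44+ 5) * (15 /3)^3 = 87375 /22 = 3971.59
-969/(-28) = 969/28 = 34.61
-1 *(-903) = 903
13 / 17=0.76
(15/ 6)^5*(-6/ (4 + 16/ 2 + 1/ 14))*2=-65625/ 676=-97.08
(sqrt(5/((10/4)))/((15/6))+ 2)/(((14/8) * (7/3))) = 24 * sqrt(2)/245+ 24/49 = 0.63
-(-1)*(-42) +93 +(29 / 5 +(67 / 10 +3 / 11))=1403 / 22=63.77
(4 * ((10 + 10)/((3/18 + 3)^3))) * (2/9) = 3840/6859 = 0.56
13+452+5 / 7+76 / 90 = 146966 / 315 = 466.56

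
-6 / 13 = -0.46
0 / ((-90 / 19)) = 0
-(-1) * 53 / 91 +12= 1145 / 91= 12.58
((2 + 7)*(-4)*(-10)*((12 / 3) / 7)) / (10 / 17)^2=20808 / 35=594.51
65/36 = 1.81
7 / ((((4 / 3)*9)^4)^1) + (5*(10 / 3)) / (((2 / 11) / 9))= 17107207 / 20736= 825.00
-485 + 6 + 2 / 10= -2394 / 5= -478.80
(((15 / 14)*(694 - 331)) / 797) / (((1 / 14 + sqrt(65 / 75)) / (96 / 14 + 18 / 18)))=-4492125 / 14131607 + 598950*sqrt(195) / 2018801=3.83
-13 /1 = -13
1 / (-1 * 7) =-1 / 7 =-0.14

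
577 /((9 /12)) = 2308 /3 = 769.33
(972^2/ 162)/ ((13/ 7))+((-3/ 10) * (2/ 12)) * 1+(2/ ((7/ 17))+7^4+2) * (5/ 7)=61918383/ 12740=4860.16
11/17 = 0.65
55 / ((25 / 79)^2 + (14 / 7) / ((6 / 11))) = 1029765 / 70526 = 14.60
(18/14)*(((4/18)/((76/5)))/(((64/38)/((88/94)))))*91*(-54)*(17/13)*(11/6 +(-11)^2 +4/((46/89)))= -8766.76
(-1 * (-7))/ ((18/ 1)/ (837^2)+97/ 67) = 5215347/ 1078673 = 4.83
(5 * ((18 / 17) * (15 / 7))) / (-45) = -30 / 119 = -0.25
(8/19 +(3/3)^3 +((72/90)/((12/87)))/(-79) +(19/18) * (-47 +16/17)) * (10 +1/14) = -242960907/510340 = -476.08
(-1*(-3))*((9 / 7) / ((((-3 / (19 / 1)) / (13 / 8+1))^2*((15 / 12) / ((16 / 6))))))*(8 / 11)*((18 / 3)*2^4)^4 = 7726675525632 / 55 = 140485009556.95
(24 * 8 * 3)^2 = 331776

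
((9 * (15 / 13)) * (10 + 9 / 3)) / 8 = 16.88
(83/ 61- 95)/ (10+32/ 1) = -136/ 61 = -2.23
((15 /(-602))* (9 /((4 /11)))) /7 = -1485 /16856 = -0.09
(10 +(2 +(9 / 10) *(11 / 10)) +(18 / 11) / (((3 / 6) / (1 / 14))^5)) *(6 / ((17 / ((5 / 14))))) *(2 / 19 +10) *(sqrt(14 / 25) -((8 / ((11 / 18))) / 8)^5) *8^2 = -4182156524261965824 / 336602143843735 +2213287123968 *sqrt(14) / 10450172425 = -11632.17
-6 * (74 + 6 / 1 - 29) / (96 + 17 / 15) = -4590 / 1457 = -3.15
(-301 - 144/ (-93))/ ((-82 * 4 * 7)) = 9283/ 71176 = 0.13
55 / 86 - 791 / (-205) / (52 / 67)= 2572021 / 458380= 5.61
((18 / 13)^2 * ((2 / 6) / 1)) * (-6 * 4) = -2592 / 169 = -15.34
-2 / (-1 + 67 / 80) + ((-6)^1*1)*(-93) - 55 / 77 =51833 / 91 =569.59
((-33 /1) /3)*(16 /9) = -176 /9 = -19.56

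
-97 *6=-582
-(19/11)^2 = -361/121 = -2.98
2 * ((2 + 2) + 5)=18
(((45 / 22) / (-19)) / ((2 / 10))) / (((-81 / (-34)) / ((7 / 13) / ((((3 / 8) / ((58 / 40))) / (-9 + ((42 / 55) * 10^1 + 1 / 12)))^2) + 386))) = -6651289763 / 73742724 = -90.20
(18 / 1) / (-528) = -3 / 88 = -0.03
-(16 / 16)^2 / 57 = -1 / 57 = -0.02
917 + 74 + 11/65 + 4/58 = 1868484/1885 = 991.24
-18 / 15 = -6 / 5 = -1.20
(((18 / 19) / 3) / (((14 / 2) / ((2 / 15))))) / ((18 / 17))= 34 / 5985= 0.01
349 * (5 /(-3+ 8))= 349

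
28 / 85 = 0.33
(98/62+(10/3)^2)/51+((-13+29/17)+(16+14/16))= 663611/113832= 5.83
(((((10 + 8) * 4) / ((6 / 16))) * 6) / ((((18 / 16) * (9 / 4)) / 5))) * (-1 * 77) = -175217.78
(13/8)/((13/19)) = 2.38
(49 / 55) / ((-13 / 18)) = -882 / 715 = -1.23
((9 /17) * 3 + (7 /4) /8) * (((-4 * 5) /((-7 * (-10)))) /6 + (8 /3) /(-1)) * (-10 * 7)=93385 /272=343.33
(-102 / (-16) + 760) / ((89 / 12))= 18393 / 178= 103.33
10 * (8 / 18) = 40 / 9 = 4.44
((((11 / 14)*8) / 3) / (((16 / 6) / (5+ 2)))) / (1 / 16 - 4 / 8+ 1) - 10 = -2 / 9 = -0.22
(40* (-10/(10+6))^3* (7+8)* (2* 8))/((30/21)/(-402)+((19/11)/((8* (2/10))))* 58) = -29019375/775213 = -37.43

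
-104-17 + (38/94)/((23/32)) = -130193/1081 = -120.44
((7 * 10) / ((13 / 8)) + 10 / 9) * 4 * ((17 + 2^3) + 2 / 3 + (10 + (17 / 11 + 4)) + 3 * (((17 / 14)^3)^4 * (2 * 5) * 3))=170761.76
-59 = -59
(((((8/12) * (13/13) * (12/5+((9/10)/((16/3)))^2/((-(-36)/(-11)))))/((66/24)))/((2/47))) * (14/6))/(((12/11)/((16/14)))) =3836281/115200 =33.30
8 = 8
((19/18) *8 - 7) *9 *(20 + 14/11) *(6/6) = 3042/11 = 276.55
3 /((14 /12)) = 18 /7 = 2.57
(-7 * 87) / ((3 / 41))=-8323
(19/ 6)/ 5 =19/ 30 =0.63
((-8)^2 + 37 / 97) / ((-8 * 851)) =-6245 / 660376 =-0.01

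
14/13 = 1.08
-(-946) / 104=473 / 52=9.10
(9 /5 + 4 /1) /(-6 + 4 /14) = -203 /200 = -1.02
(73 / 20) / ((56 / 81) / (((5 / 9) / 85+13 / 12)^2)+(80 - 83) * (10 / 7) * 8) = -227338279 / 2099215040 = -0.11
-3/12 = -1/4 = -0.25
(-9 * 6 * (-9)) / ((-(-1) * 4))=243 / 2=121.50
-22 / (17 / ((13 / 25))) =-286 / 425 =-0.67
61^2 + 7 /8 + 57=3778.88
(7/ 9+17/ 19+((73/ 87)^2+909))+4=131641220/ 143811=915.38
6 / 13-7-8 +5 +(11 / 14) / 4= -6801 / 728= -9.34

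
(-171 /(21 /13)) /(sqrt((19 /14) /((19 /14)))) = -741 /7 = -105.86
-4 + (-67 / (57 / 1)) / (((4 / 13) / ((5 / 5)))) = -1783 / 228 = -7.82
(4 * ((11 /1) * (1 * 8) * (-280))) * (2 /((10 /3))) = -59136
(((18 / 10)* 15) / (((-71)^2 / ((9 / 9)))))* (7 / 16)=189 / 80656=0.00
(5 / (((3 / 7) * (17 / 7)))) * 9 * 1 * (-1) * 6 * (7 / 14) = -2205 / 17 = -129.71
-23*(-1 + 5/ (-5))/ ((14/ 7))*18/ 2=207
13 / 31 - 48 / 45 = -301 / 465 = -0.65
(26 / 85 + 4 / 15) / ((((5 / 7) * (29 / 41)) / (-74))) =-83.86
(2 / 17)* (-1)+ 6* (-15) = -1532 / 17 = -90.12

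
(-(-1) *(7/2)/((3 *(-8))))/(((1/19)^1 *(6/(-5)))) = 665/288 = 2.31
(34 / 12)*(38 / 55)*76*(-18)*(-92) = 13550496 / 55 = 246372.65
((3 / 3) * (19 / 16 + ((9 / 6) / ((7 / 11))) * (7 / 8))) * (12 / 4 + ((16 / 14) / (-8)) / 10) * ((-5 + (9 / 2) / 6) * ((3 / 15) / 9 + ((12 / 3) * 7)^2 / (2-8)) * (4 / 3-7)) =-4616267227 / 151200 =-30530.87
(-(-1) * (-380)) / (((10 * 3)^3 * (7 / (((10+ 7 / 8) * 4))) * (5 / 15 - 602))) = 29 / 199500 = 0.00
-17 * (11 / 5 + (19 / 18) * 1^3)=-4981 / 90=-55.34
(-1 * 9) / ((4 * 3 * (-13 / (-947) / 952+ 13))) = -225386 / 3906695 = -0.06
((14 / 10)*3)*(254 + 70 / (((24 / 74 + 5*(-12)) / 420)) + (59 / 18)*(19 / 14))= -339377 / 345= -983.70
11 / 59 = 0.19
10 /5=2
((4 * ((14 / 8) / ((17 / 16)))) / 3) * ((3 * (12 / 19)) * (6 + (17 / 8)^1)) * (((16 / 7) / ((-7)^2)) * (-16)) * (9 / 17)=-3594240 / 269059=-13.36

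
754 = 754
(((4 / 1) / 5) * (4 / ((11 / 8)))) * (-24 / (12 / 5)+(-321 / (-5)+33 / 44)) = 35168 / 275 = 127.88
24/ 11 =2.18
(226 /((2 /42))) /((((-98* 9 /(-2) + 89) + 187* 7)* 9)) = 1582 /5517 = 0.29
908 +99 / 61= 55487 / 61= 909.62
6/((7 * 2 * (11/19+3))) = 57/476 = 0.12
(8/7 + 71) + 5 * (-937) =-32290/7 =-4612.86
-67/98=-0.68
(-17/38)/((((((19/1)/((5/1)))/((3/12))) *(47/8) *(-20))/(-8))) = -34/16967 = -0.00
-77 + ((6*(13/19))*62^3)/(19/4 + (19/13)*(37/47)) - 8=15136551127/91333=165729.27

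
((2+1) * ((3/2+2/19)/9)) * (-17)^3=-299693/114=-2628.89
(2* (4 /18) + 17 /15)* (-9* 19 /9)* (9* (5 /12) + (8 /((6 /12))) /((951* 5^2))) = -481173461 /4279500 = -112.44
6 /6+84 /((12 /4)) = 29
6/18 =1/3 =0.33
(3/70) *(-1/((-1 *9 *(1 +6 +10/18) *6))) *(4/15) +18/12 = 53551/35700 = 1.50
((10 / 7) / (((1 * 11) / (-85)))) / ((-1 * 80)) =85 / 616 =0.14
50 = 50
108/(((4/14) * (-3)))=-126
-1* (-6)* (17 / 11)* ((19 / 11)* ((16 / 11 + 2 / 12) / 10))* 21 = 54.53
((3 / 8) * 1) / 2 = 3 / 16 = 0.19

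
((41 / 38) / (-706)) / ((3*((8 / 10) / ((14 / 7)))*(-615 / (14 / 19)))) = 7 / 4587588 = 0.00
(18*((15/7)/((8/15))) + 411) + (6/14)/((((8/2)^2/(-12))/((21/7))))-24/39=87677/182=481.74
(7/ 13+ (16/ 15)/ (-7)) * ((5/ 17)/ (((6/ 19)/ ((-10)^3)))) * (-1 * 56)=2356000/ 117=20136.75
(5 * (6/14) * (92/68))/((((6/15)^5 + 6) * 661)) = 1078125/1477373338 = 0.00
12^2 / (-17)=-144 / 17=-8.47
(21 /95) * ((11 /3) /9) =77 /855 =0.09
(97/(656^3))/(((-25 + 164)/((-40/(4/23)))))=-11155/19619878912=-0.00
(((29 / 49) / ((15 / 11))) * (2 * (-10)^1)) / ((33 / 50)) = -13.15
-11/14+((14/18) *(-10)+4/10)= -8.16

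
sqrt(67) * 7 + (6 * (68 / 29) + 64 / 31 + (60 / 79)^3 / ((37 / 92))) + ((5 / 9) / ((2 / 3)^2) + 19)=2458209741905 / 65599825028 + 7 * sqrt(67)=94.77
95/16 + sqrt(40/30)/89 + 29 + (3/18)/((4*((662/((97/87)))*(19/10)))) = 2*sqrt(3)/267 + 917559781/26262864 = 34.95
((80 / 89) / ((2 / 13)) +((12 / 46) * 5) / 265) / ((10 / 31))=9833417 / 542455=18.13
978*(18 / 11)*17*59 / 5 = 17656812 / 55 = 321032.95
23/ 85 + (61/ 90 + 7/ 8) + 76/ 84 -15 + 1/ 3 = -511447/ 42840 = -11.94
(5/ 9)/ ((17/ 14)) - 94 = -14312/ 153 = -93.54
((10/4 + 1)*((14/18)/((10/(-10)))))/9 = -49/162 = -0.30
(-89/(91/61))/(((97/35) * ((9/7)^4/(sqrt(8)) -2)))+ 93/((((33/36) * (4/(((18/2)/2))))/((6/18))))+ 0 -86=-133065094036365/3923465364962+ 855228252690 * sqrt(2)/178339334771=-27.13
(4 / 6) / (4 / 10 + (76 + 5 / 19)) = 190 / 21849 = 0.01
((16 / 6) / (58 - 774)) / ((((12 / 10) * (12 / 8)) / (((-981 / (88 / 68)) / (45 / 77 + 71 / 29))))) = 1880795 / 3636564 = 0.52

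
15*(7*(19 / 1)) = 1995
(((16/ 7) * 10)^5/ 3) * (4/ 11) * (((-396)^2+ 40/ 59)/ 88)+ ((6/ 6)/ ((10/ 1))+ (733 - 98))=4850811331069501169/ 3599555190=1347614100.92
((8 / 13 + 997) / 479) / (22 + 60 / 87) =376101 / 4097366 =0.09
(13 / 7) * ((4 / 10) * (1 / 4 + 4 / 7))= 299 / 490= 0.61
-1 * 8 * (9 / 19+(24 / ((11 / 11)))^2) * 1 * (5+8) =-1139112 / 19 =-59953.26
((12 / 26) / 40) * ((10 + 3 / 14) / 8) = 33 / 2240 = 0.01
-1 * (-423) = 423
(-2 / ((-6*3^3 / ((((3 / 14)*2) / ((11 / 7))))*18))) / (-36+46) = 1 / 53460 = 0.00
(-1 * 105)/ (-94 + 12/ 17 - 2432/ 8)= 1785/ 6754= 0.26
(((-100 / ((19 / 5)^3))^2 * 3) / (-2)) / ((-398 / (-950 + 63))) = -103945312500 / 9362130319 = -11.10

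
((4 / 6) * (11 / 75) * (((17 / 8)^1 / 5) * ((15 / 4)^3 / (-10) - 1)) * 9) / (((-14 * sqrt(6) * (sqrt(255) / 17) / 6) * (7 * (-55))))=-13651 * sqrt(170) / 156800000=-0.00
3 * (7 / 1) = 21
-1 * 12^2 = -144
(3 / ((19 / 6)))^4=104976 / 130321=0.81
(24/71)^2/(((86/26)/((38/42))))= 47424/1517341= 0.03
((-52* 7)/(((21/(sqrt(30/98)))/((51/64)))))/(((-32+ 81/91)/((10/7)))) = 14365* sqrt(15)/158536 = 0.35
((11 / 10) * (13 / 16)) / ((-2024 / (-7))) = 91 / 29440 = 0.00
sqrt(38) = 6.16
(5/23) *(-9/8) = -45/184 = -0.24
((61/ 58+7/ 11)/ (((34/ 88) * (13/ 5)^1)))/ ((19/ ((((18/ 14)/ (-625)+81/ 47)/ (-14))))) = -381206304/ 35054826625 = -0.01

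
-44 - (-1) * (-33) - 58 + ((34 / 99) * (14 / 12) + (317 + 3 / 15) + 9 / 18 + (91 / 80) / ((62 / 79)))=271864397 / 1473120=184.55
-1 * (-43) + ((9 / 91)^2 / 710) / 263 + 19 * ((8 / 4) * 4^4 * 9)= 135449123432431 / 1546311130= 87595.00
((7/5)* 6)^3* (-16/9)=-131712/125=-1053.70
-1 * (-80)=80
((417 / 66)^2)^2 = 373301041 / 234256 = 1593.56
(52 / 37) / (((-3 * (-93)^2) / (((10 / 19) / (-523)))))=520 / 9539907543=0.00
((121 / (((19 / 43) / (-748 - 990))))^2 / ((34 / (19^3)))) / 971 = 776838607866662 / 16507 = 47061162407.87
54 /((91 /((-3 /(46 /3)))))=-243 /2093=-0.12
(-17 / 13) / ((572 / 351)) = -459 / 572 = -0.80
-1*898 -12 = -910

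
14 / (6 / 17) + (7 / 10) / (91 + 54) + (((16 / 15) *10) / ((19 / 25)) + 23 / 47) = 210526853 / 3884550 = 54.20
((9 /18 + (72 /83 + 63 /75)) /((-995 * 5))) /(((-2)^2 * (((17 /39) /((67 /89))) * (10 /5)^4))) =-23937693 /1999217680000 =-0.00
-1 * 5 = -5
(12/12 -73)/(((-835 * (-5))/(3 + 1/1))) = -288/4175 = -0.07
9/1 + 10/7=73/7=10.43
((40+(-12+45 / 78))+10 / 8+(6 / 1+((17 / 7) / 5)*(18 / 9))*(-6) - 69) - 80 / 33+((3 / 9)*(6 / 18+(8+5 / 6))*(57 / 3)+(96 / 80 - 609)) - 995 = -293363731 / 180180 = -1628.17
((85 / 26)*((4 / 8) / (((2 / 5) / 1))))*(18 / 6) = 1275 / 104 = 12.26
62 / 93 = 0.67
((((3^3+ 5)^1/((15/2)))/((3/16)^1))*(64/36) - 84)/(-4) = 4409/405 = 10.89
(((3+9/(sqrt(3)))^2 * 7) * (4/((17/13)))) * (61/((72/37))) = 205387 * sqrt(3)/17+410774/17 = 45089.10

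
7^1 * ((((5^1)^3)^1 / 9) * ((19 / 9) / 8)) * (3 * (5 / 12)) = 83125 / 2592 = 32.07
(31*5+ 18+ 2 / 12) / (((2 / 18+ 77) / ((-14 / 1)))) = -21819 / 694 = -31.44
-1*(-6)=6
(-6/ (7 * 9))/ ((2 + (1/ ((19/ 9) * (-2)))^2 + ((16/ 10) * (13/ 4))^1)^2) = -104256800/ 57636753741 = -0.00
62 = 62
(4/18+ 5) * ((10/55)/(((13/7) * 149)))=658/191763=0.00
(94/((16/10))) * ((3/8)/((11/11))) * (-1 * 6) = -2115/16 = -132.19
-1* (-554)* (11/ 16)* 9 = 27423/ 8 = 3427.88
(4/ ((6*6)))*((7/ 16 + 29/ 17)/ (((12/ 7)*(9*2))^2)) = 28567/ 114213888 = 0.00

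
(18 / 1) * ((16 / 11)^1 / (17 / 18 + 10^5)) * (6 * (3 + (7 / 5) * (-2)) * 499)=0.16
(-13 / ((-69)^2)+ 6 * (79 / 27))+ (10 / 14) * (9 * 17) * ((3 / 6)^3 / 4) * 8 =5982097 / 133308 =44.87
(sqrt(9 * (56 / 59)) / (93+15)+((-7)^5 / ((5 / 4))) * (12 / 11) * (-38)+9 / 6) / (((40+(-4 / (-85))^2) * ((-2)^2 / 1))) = 7225 * sqrt(826) / 1227739968+88595985945 / 25433408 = 3483.45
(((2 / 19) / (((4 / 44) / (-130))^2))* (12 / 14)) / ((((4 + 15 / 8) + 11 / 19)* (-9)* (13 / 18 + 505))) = -130873600 / 20836767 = -6.28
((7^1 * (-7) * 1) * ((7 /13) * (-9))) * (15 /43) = 46305 /559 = 82.84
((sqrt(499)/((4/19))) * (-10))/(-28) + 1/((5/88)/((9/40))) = 41.86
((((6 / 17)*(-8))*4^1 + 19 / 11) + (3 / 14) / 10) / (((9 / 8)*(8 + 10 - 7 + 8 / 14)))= -499798 / 681615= -0.73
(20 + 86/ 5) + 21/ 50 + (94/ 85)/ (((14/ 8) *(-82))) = 9175519/ 243950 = 37.61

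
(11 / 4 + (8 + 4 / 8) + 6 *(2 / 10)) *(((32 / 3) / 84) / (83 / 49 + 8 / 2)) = 1162 / 4185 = 0.28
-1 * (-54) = 54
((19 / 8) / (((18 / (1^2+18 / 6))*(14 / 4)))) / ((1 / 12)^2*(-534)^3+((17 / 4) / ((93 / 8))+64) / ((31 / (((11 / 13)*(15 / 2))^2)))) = -162409 / 1138817077776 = -0.00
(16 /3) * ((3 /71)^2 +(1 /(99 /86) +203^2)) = 329058507968 /1497177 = 219785.98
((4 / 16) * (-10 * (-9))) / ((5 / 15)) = 135 / 2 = 67.50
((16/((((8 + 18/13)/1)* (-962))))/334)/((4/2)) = -1/376919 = -0.00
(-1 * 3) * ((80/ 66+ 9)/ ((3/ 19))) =-6403/ 33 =-194.03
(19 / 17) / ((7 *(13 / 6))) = 114 / 1547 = 0.07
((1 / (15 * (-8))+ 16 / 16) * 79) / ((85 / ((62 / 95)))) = 17143 / 28500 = 0.60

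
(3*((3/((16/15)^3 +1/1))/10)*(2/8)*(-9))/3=-18225/59768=-0.30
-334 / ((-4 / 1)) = 167 / 2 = 83.50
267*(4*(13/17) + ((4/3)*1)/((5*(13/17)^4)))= 2488173712/2427685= 1024.92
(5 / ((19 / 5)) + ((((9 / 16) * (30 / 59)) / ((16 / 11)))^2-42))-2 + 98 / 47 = -2065751417595 / 50930204672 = -40.56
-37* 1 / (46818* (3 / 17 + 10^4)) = -37 / 468188262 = -0.00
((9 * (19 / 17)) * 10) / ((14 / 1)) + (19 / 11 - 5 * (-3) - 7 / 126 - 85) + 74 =302927 / 23562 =12.86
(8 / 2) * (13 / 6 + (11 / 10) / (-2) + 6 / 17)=2009 / 255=7.88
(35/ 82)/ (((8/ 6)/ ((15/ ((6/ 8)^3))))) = 1400/ 123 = 11.38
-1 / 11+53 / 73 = 510 / 803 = 0.64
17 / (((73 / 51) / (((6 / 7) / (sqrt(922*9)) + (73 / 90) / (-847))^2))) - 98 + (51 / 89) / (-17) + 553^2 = 1773598840801921371949 / 5801554508003100 - 289*sqrt(922) / 40999035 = 305710.97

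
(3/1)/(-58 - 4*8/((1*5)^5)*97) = -9375/184354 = -0.05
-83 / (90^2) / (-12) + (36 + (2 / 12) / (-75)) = 36.00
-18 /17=-1.06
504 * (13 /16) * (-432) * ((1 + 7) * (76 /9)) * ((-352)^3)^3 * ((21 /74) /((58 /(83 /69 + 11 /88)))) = 158977158532285888265884960555008 /24679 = 6441799040977587757440940000.00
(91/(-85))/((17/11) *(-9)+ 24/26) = 13013/157845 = 0.08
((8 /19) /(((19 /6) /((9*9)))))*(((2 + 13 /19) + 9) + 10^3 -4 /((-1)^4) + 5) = 74809008 /6859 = 10906.69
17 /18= 0.94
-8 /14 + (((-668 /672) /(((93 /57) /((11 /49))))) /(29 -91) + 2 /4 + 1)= 14726671 /15821904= 0.93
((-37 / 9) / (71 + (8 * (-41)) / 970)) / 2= -17945 / 616878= -0.03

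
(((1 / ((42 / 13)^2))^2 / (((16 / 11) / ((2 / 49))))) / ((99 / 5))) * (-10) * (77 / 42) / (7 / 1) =-7854275 / 230539333248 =-0.00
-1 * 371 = -371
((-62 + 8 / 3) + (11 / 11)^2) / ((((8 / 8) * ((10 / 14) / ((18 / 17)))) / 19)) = -27930 / 17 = -1642.94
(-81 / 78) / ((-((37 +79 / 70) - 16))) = 945 / 20137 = 0.05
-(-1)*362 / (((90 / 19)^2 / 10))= 65341 / 405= 161.34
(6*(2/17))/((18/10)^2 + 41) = 150/9401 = 0.02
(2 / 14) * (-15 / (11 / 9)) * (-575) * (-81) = -6287625 / 77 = -81657.47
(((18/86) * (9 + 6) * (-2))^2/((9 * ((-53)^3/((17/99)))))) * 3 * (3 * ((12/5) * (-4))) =0.00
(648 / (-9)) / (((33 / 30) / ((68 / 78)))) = -8160 / 143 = -57.06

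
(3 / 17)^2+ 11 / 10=1.13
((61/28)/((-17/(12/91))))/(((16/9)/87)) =-143289/173264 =-0.83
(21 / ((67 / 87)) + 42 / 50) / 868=3363 / 103850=0.03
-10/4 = -5/2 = -2.50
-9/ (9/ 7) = -7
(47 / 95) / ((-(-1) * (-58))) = -47 / 5510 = -0.01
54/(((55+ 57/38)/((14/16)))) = 0.84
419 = 419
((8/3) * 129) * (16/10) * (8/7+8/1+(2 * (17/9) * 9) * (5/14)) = 410048/35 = 11715.66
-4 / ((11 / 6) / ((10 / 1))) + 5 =-185 / 11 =-16.82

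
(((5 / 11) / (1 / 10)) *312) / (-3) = -5200 / 11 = -472.73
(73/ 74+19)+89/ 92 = 71327/ 3404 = 20.95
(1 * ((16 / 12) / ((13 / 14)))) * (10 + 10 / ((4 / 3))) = 980 / 39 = 25.13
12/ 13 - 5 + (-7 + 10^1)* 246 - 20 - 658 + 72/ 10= 63.12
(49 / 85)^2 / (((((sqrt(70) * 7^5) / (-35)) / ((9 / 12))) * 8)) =-3 * sqrt(70) / 3236800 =-0.00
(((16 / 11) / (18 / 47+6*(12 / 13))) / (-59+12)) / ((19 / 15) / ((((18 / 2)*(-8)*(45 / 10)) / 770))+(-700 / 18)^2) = -1872 / 540616769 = -0.00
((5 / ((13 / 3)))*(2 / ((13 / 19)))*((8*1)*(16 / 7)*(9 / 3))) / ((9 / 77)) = 267520 / 169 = 1582.96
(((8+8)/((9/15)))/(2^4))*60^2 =6000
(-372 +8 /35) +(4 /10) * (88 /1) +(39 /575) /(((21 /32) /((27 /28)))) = -9480092 /28175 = -336.47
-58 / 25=-2.32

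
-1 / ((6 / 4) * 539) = -2 / 1617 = -0.00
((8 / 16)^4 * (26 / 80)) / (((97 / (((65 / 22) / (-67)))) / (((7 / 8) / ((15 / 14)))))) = -8281 / 1098071040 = -0.00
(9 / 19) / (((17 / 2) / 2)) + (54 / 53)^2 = 1042992 / 907307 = 1.15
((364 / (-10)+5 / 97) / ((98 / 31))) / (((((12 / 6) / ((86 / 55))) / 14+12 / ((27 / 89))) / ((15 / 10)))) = -634485339 / 1458539530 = -0.44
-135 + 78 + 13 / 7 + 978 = 6460 / 7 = 922.86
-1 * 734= -734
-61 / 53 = -1.15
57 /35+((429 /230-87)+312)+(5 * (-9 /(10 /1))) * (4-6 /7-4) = 74817 /322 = 232.35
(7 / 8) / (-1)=-7 / 8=-0.88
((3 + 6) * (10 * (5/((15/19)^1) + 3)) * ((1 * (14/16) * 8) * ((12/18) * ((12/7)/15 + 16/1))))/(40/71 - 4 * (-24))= 560616/857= 654.16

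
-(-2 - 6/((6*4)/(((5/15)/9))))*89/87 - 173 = -1606195/9396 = -170.94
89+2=91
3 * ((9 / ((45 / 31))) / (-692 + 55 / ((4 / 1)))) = -372 / 13565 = -0.03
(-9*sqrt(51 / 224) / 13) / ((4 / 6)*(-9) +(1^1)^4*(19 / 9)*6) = -27*sqrt(714) / 14560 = -0.05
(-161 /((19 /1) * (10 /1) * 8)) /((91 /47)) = -1081 /19760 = -0.05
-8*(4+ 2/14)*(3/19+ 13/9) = -53.11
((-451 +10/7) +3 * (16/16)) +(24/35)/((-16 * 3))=-446.59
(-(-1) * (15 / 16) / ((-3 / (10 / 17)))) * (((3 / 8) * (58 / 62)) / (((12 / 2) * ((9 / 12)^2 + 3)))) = -725 / 240312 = -0.00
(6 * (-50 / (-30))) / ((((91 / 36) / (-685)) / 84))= -2959200 / 13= -227630.77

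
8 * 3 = 24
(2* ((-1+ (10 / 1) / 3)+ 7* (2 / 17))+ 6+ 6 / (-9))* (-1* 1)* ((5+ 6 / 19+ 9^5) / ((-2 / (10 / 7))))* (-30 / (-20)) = 1666217520 / 2261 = 736938.31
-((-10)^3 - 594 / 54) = 1011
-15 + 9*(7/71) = -14.11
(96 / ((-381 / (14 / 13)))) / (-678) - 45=-25185781 / 559689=-45.00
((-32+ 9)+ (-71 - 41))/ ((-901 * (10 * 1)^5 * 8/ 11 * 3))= 99/ 144160000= 0.00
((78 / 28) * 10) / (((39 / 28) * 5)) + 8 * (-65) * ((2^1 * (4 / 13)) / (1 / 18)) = -5756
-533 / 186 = -2.87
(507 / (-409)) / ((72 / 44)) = -1859 / 2454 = -0.76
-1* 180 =-180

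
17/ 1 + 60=77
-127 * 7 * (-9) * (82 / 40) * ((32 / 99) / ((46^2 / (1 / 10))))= 36449 / 145475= 0.25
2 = 2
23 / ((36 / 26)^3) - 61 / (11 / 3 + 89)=6490181 / 810648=8.01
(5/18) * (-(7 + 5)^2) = -40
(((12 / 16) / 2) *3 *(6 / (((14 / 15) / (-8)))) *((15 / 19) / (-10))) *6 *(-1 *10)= -36450 / 133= -274.06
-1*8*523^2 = -2188232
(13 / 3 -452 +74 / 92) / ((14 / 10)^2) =-227.99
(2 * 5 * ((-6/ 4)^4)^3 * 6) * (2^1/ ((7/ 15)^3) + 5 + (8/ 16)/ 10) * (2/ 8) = 270465736689/ 5619712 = 48128.04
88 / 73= 1.21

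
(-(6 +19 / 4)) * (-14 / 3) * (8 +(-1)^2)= 903 / 2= 451.50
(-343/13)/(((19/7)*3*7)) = -343/741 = -0.46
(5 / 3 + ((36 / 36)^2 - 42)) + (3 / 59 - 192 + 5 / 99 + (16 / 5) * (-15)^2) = 2854894 / 5841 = 488.77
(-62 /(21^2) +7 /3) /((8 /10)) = 4835 /1764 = 2.74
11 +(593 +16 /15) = 9076 /15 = 605.07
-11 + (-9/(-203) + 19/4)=-5039/812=-6.21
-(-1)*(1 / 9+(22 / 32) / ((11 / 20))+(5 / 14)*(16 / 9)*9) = 1783 / 252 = 7.08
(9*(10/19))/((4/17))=765/38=20.13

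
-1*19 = -19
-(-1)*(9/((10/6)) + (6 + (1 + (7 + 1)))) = 20.40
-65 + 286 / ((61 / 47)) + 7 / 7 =9538 / 61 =156.36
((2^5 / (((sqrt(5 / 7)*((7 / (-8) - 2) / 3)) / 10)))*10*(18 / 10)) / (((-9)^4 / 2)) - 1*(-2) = 2 - 2048*sqrt(35) / 5589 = -0.17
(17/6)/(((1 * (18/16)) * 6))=34/81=0.42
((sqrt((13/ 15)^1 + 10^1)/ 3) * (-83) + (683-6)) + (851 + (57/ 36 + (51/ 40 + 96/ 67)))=12319621/ 8040-83 * sqrt(2445)/ 45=1441.09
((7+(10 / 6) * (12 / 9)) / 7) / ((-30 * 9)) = -83 / 17010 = -0.00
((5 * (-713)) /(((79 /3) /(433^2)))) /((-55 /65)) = 26067533115 /869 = 29997161.24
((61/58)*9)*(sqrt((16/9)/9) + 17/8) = 11285/464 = 24.32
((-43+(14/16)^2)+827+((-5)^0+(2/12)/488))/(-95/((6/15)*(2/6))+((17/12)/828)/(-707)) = -1346833894959/1221253139348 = -1.10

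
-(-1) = 1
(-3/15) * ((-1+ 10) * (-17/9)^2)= -289/45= -6.42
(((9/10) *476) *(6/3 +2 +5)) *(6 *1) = 115668/5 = 23133.60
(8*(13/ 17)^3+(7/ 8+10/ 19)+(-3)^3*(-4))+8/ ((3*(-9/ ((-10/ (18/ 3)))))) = 6863827189/ 60488856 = 113.47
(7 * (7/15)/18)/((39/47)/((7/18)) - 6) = -16121/343440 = -0.05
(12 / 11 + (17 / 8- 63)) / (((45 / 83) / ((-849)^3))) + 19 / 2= 29691145657123 / 440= 67479876493.46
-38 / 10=-19 / 5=-3.80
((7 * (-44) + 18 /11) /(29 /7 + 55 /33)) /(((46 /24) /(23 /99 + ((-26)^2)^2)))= -2134453725460 /169763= -12573138.58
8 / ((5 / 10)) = 16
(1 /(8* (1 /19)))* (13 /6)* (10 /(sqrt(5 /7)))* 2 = 121.77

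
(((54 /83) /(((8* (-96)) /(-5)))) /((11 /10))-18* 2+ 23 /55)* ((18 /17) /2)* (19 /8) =-44.73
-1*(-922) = 922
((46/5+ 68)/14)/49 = 193/1715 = 0.11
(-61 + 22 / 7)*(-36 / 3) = 4860 / 7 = 694.29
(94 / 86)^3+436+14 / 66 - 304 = 350315200 / 2623731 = 133.52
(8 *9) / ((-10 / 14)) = -504 / 5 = -100.80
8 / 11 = 0.73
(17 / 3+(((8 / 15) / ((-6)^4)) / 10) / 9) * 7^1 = 8675107 / 218700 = 39.67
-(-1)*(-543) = -543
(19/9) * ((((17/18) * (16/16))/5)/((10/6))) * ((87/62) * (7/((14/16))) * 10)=37468/1395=26.86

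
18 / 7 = 2.57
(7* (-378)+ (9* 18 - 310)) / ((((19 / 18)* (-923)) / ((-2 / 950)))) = -50292 / 8330075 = -0.01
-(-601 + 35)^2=-320356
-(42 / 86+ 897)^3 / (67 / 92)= -78923235852288 / 79507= -992657701.24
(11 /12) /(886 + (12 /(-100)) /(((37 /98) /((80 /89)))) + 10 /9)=543345 /525656896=0.00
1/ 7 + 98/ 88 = 387/ 308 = 1.26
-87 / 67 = -1.30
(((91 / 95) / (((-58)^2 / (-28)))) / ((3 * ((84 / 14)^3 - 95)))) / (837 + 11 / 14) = -8918 / 340163109165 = -0.00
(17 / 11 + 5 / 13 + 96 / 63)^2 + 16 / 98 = 109050712 / 9018009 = 12.09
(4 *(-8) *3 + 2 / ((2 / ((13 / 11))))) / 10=-1043 / 110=-9.48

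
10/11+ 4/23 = 1.08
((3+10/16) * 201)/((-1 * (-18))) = 40.48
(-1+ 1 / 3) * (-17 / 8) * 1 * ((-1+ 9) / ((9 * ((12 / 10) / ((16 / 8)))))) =170 / 81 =2.10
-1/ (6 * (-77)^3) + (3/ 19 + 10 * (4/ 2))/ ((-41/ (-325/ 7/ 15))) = 1082418263/ 711278414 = 1.52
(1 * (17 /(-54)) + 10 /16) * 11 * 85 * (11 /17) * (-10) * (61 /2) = -12363175 /216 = -57236.92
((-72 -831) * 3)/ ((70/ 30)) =-1161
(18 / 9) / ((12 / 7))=7 / 6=1.17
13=13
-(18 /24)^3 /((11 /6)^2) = -243 /1936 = -0.13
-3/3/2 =-1/2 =-0.50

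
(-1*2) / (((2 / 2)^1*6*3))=-1 / 9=-0.11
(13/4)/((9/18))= 13/2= 6.50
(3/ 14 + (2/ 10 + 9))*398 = 3746.89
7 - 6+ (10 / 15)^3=35 / 27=1.30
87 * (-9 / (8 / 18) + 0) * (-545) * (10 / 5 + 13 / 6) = 32005125 / 8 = 4000640.62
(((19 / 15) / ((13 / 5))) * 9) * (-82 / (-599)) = 4674 / 7787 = 0.60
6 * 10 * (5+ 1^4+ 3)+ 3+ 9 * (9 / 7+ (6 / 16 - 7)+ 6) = 30741 / 56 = 548.95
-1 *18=-18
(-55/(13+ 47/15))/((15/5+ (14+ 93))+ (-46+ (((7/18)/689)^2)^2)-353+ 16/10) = 4435761427994403000/373952431425640018457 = 0.01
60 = 60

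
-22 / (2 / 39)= -429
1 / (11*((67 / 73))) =73 / 737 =0.10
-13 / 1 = -13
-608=-608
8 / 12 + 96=290 / 3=96.67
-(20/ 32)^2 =-25/ 64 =-0.39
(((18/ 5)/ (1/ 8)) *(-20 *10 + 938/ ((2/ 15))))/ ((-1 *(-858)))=32808/ 143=229.43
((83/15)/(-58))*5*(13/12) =-1079/2088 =-0.52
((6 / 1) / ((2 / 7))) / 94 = 21 / 94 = 0.22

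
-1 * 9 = -9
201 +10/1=211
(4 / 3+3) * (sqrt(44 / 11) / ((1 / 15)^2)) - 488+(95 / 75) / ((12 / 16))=65866 / 45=1463.69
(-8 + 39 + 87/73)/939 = 2350/68547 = 0.03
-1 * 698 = -698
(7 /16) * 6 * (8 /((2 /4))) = 42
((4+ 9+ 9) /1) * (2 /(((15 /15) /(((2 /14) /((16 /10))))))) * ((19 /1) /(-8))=-1045 /112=-9.33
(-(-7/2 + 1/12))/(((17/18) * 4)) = 123/136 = 0.90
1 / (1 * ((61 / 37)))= 37 / 61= 0.61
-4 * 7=-28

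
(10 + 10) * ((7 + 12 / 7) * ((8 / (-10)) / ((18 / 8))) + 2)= -1384 / 63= -21.97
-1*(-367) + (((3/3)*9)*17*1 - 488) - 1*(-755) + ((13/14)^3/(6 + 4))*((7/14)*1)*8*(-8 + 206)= 2916913/3430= 850.41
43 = 43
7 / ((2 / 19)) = 133 / 2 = 66.50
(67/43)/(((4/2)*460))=0.00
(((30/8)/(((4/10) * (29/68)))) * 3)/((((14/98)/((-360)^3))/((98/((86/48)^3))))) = -846187853414400000/2305703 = -366997767455.05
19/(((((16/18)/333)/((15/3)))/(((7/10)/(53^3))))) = 398601/2382032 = 0.17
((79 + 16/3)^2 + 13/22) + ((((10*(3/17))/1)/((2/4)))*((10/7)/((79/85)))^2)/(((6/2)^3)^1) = 430694101835/60550182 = 7113.01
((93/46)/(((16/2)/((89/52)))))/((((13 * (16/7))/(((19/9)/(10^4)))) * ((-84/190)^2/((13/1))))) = 18923981/92587622400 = 0.00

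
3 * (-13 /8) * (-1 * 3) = 117 /8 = 14.62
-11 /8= -1.38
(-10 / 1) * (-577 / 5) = 1154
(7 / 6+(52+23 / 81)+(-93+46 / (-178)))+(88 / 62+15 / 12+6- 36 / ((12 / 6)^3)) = -31857785 / 893916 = -35.64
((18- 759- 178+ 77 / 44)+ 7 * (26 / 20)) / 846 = -18163 / 16920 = -1.07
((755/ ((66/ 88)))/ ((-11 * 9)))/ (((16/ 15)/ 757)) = -2857675/ 396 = -7216.35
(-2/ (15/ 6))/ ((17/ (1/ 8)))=-1/ 170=-0.01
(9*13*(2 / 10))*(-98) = -11466 / 5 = -2293.20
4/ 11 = 0.36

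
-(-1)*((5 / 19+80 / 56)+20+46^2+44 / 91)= 3696905 / 1729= 2138.18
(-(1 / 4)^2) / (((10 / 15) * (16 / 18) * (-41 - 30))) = 27 / 18176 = 0.00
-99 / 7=-14.14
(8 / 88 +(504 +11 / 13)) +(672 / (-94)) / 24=3391680 / 6721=504.64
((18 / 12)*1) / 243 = 1 / 162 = 0.01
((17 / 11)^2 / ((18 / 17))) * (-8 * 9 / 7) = -19652 / 847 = -23.20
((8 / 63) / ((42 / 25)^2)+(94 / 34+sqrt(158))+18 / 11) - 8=-18464209 / 5195421+sqrt(158)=9.02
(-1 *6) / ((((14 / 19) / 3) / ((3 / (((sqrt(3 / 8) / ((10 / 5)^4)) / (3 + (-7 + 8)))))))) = -21888 *sqrt(6) / 7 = -7659.20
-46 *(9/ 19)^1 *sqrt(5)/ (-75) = 138 *sqrt(5)/ 475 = 0.65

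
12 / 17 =0.71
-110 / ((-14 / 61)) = 3355 / 7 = 479.29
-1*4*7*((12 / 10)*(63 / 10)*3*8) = -127008 / 25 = -5080.32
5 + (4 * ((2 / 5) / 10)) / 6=377 / 75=5.03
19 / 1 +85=104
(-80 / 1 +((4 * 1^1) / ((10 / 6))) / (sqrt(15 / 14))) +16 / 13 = -1024 / 13 +4 * sqrt(210) / 25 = -76.45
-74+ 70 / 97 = -7108 / 97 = -73.28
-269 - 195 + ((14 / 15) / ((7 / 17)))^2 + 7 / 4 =-411401 / 900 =-457.11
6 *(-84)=-504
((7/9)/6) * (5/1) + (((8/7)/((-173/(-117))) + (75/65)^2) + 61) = 704565397/11051586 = 63.75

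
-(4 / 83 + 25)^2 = -4322241 / 6889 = -627.41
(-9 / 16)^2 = 0.32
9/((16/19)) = 171/16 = 10.69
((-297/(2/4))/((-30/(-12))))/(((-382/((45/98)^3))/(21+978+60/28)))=9483269400/157296713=60.29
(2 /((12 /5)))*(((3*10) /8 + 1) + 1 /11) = 4.03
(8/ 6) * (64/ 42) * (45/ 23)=640/ 161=3.98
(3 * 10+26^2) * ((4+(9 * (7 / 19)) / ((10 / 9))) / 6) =468431 / 570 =821.81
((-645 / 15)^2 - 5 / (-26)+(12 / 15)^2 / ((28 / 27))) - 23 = 1826.81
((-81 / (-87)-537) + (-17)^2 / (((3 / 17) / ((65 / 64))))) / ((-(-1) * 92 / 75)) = 918.90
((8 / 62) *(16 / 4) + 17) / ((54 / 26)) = 2353 / 279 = 8.43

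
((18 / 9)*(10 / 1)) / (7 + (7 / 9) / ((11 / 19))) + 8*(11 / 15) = 51194 / 6195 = 8.26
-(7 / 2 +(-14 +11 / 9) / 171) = -10543 / 3078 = -3.43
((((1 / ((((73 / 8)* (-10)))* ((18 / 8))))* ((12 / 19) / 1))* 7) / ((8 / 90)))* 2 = -672 / 1387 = -0.48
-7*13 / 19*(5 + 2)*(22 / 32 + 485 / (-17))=4824001 / 5168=933.44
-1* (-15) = 15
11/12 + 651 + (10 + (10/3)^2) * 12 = 3621/4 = 905.25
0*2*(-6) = 0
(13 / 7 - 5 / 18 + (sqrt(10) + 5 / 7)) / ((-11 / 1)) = -sqrt(10) / 11 - 289 / 1386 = -0.50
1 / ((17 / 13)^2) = 169 / 289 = 0.58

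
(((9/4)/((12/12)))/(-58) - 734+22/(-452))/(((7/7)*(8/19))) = -365651903/209728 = -1743.46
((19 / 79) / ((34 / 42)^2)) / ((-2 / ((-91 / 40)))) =762489 / 1826480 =0.42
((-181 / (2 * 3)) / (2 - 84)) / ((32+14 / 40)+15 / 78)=11765 / 1040703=0.01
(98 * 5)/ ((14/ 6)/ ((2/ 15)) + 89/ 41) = 40180/ 1613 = 24.91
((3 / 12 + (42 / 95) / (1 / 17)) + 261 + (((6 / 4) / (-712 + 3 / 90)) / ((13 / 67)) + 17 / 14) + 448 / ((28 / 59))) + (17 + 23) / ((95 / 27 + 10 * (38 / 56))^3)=111546368153693309761 / 91882897287099100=1214.01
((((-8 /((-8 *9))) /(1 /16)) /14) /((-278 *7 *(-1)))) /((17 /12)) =0.00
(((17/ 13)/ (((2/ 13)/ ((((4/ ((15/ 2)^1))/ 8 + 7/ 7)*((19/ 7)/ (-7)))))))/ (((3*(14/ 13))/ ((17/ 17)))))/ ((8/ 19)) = -79781/ 30870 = -2.58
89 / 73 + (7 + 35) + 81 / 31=103718 / 2263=45.83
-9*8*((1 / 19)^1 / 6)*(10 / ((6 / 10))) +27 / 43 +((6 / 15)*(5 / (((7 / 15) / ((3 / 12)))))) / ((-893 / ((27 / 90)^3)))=-1064252683 / 107517200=-9.90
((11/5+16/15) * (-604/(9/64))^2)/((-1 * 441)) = -1494286336/10935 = -136651.70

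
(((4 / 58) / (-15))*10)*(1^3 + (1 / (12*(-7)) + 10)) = -923 / 1827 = -0.51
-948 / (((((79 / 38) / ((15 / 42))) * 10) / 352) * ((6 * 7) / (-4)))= 545.96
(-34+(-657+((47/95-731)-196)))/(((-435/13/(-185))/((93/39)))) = -58750487/2755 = -21325.04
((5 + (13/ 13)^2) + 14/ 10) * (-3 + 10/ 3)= 37/ 15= 2.47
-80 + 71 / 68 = -5369 / 68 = -78.96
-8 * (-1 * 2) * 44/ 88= 8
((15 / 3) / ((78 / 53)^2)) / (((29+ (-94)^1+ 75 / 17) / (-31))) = 1480343 / 1253304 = 1.18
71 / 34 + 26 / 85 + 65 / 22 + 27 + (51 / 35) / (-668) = 141420759 / 4372060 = 32.35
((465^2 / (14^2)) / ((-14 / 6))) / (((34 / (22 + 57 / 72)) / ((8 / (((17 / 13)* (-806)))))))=3815325 / 1586032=2.41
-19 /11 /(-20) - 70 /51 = -1.29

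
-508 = -508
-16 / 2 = -8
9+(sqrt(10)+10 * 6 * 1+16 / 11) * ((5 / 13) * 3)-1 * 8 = 15 * sqrt(10) / 13+791 / 11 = 75.56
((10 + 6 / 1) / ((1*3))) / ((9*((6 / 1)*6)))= 4 / 243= 0.02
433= 433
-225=-225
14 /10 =7 /5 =1.40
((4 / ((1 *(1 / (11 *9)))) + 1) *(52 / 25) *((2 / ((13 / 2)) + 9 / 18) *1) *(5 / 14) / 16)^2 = 221.64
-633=-633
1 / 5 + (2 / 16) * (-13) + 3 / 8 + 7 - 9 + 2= -1.05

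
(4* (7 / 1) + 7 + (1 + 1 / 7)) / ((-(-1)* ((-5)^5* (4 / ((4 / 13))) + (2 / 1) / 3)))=-759 / 853111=-0.00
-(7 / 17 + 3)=-58 / 17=-3.41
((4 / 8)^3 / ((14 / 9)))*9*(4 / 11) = 81 / 308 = 0.26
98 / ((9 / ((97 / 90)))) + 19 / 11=59978 / 4455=13.46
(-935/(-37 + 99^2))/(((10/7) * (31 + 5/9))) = -0.00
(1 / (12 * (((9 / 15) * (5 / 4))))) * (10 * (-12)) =-40 / 3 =-13.33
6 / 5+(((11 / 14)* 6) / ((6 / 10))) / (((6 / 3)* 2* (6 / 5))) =2383 / 840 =2.84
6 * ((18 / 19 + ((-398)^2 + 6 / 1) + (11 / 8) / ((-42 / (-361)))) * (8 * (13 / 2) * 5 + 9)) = 272058782053 / 1064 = 255694344.03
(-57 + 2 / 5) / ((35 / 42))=-1698 / 25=-67.92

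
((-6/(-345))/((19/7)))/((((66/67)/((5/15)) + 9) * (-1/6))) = -1876/583395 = -0.00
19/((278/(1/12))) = 19/3336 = 0.01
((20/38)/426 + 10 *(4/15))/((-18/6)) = -3599/4047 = -0.89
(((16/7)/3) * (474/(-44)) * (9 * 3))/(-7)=17064/539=31.66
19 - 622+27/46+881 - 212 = 3063/46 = 66.59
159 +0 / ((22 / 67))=159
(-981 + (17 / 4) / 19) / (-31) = 74539 / 2356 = 31.64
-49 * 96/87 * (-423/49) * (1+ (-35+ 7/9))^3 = -40203272096/2349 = -17115058.36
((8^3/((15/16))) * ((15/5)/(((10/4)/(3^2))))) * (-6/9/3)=-32768/25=-1310.72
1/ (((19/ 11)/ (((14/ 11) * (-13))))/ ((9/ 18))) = -91/ 19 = -4.79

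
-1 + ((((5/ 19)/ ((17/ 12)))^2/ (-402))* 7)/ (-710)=-496292633/ 496293053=-1.00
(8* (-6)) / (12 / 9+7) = -144 / 25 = -5.76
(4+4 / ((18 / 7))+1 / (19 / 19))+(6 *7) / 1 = 437 / 9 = 48.56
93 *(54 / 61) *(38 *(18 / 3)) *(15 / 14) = 8587620 / 427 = 20111.52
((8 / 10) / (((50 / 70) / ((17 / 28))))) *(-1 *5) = -17 / 5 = -3.40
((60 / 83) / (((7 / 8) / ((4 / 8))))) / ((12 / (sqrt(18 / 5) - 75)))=-1500 / 581 + 12 * sqrt(10) / 581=-2.52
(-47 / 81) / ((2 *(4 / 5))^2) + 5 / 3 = 1.44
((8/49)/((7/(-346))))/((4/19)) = -13148/343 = -38.33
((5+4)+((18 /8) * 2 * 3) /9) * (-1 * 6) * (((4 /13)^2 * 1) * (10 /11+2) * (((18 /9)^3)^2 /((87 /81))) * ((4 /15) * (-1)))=74317824 /269555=275.71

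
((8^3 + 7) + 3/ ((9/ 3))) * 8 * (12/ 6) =8320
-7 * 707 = -4949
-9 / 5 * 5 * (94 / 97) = -846 / 97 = -8.72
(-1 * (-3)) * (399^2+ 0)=477603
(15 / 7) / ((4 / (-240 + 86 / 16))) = -28155 / 224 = -125.69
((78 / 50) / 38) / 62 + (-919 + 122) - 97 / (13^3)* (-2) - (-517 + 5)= -36868428217 / 129403300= -284.91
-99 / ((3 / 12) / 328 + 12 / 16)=-129888 / 985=-131.87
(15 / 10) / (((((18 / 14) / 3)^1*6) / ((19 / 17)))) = 133 / 204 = 0.65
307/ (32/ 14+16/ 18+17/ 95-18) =-1837395/ 87659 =-20.96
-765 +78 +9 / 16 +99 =-9399 / 16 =-587.44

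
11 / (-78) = -11 / 78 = -0.14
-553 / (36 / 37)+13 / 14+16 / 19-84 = -3115027 / 4788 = -650.59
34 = 34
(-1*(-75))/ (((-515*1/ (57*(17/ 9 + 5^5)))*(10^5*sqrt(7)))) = -267349*sqrt(7)/ 7210000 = -0.10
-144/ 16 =-9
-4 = -4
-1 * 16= -16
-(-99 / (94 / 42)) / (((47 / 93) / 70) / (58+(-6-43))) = 121808610 / 2209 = 55141.97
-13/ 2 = -6.50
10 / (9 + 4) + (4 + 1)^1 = 75 / 13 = 5.77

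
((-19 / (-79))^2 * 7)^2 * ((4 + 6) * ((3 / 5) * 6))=229886244 / 38950081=5.90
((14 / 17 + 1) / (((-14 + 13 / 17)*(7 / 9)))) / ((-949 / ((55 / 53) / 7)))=341 / 12322765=0.00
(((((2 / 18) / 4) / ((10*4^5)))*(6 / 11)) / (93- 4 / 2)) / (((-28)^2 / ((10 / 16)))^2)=5 / 483868532539392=0.00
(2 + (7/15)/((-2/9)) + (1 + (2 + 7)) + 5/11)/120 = 1139/13200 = 0.09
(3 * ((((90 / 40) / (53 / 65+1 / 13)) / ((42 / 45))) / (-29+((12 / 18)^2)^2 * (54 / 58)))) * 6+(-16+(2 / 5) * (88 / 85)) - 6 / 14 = -1056221133 / 59666600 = -17.70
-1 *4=-4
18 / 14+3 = 4.29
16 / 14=8 / 7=1.14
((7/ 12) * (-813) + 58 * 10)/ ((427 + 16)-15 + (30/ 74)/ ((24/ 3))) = 31302/ 126703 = 0.25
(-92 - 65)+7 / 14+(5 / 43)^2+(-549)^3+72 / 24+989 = -611901823273 / 3698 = -165468313.49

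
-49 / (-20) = 2.45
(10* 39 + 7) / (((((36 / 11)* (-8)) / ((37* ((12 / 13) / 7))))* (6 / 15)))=-807895 / 4368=-184.96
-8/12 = -2/3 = -0.67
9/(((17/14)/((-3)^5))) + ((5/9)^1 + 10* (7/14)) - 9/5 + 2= -1373407/765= -1795.30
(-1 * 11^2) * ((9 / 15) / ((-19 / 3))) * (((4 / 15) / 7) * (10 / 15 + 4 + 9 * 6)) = 85184 / 3325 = 25.62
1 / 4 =0.25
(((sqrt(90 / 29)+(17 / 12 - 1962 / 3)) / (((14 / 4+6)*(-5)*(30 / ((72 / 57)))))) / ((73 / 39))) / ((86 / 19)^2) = 101803 / 6748850 - 234*sqrt(290) / 97858325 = 0.02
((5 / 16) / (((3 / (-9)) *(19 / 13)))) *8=-195 / 38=-5.13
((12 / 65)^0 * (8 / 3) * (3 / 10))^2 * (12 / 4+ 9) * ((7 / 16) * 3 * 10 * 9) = 4536 / 5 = 907.20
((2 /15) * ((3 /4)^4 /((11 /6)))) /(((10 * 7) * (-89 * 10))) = -0.00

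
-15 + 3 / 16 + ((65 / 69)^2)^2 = -5086497677 / 362673936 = -14.02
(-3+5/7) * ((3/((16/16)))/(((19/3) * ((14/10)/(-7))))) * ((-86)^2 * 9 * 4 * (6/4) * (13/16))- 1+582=1757270.02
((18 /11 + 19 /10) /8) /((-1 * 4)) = -389 /3520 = -0.11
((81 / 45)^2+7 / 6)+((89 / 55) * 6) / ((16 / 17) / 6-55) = 19519967 / 4615050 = 4.23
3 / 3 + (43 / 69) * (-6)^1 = -63 / 23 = -2.74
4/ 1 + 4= 8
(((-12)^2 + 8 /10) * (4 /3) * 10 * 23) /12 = 33304 /9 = 3700.44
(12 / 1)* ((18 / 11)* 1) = 216 / 11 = 19.64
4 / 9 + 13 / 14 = 1.37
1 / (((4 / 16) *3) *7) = 4 / 21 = 0.19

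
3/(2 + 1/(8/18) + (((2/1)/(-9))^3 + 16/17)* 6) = 49572/162451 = 0.31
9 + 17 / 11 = 116 / 11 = 10.55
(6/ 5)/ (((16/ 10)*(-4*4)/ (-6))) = 9/ 32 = 0.28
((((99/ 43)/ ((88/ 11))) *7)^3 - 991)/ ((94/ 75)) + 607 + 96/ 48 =-14261359263/ 81415168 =-175.17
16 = 16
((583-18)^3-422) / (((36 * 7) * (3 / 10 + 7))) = 901808515 / 9198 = 98043.98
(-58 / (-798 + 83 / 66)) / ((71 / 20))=15312 / 746707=0.02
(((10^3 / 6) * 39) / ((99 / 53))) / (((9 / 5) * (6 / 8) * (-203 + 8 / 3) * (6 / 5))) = -10.72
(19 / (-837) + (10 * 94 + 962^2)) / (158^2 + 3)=775383389 / 20897379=37.10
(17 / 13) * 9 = 153 / 13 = 11.77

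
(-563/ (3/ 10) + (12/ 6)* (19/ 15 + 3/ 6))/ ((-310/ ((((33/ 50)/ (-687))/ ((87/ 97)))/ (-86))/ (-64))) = -239835992/ 49795048125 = -0.00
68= 68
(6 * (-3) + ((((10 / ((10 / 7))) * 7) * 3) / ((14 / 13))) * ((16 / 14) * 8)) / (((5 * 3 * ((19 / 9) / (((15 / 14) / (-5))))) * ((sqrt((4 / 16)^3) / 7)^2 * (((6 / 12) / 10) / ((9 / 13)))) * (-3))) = 29756160 / 247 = 120470.28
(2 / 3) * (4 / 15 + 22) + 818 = 37478 / 45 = 832.84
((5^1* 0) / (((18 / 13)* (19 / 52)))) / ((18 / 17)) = 0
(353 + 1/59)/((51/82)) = 1707896/3009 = 567.60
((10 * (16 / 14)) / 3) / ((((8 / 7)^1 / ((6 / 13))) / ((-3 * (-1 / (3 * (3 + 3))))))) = 10 / 39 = 0.26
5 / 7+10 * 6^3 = 15125 / 7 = 2160.71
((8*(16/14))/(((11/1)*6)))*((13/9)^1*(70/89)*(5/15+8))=1.31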